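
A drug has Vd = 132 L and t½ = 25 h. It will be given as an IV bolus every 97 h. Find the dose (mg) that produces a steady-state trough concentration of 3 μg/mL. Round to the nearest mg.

5434 mg

τ/t½ = 97/25 ≈ 3.88, so f = (1/2)^(97/25) ≈ 0.067921.
Cmin,ss = (D/Vd)·f/(1−f), so D = Cmin,ss·Vd·(1−f)/f.
D = 3 × 132 × (1−f)/f ≈ 3 × 132 × 13.72299 ≈ 5434.30 mg.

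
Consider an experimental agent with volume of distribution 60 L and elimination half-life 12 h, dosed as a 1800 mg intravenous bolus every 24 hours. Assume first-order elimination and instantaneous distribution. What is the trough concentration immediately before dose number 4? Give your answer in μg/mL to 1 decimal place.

f = (1/2)^(τ/t½) = (1/2)^(24/12) ≈ 0.2500.
C₀ = D/Vd = 1800/60 ≈ 30.000 μg/mL.
Before the 4th dose, 3 doses have been given. Superposition: Cmin = C₀·(f + f² + … + f^3).
≈ 30.000 × (0.2500 + 0.0625 + 0.0156) ≈ 30.000 × 0.3281 ≈ 9.843 μg/mL.

9.8 μg/mL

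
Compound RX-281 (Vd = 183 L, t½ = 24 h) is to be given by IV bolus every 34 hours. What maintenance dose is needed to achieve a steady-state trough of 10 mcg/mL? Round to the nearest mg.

τ/t½ = 34/24 ≈ 1.4167, so f = (1/2)^(34/24) ≈ 0.374577.
Cmin,ss = (D/Vd)·f/(1−f), so D = Cmin,ss·Vd·(1−f)/f.
D = 10 × 183 × (1−f)/f ≈ 10 × 183 × 1.66968 ≈ 3055.51 mg.

3056 mg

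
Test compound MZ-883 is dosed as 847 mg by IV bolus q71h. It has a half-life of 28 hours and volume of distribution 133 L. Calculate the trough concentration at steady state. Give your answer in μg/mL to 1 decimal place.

Over one 71-h interval, 71/28 ≈ 2.5357 half-lives elapse, leaving f ≈ 0.1725 of each dose.
Single-dose peak C₀ = D/Vd = 847/133 ≈ 6.368 μg/mL.
Steady-state trough Cmin,ss = C₀·f/(1−f) ≈ 6.368 × 0.1725/0.8275 ≈ 1.327 μg/mL.

1.3 μg/mL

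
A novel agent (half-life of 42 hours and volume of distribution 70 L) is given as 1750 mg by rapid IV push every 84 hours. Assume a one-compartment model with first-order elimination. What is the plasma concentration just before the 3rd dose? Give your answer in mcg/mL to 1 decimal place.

f = (1/2)^(τ/t½) = (1/2)^(84/42) ≈ 0.2500.
C₀ = D/Vd = 1750/70 ≈ 25.000 mcg/mL.
Before the 3rd dose, 2 doses have been given. Superposition: Cmin = C₀·(f + f²).
≈ 25.000 × (0.2500 + 0.0625) ≈ 25.000 × 0.3125 ≈ 7.812 mcg/mL.

7.8 mcg/mL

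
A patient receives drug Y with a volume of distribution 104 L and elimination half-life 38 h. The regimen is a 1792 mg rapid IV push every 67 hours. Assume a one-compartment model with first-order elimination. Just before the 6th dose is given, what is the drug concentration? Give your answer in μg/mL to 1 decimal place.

f = (1/2)^(τ/t½) = (1/2)^(67/38) ≈ 0.2946.
C₀ = D/Vd = 1792/104 ≈ 17.231 μg/mL.
Before the 6th dose, 5 doses have been given. Superposition: Cmin = C₀·(f + f² + … + f^5).
≈ 17.231 × (0.2946 + 0.0868 + 0.0256 + 0.0075 + 0.0022) ≈ 17.231 × 0.4167 ≈ 7.180 μg/mL.

7.2 μg/mL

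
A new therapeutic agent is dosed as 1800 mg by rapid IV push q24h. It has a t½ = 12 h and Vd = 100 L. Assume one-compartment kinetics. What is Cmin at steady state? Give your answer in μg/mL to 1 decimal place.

6.0 μg/mL

The dosing interval is 2 half-lives, so f = 2^(−2) = 0.25.
At steady state, R = 1/(1 − 0.25) = 4/3.
Single-dose peak C₀ = D/Vd = 1800/100 = 18 μg/mL.
Steady-state peak Cmax,ss = C₀·R = 18 × 4/3 ≈ 24.000 μg/mL.
Steady-state trough Cmin,ss = Cmax,ss·f ≈ 24.000 × 0.25 ≈ 6.000 μg/mL.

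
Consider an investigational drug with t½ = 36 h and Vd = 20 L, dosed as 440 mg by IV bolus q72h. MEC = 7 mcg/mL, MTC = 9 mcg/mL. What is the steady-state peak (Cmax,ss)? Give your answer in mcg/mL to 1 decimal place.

29.3 mcg/mL

τ = 72 h = 2 half-lives, so f = (1/2)^2 = 0.25.
Accumulation ratio R = 1/(1 − f) = 1/0.75 = 4/3.
Single-dose peak C₀ = D/Vd = 440/20 = 22 mcg/mL.
Steady-state peak Cmax,ss = C₀·R = 22 × 4/3 ≈ 29.333 mcg/mL.
Peak 29.3 mcg/mL vs MTC 9 mcg/mL: exceeds toxic threshold.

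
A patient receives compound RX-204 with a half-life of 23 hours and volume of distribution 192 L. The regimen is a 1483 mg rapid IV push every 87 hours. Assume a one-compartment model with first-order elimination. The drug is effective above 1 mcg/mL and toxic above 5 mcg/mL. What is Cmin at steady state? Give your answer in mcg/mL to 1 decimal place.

0.6 mcg/mL

k = ln2/t½ = ln2/23 ≈ 0.030137 h⁻¹; fraction remaining f = e^(−kτ) = e^(−0.030137×87) ≈ 0.0727.
At steady state, accumulation factor R = 1/(1 − e^(−kτ)) ≈ 1.0784.
Single-dose peak C₀ = D/Vd = 1483/192 ≈ 7.724 mcg/mL.
Steady-state peak Cmax,ss = C₀·R ≈ 7.724 × 1.0784 ≈ 8.330 mcg/mL.
Steady-state trough Cmin,ss = Cmax,ss·f ≈ 8.330 × 0.0727 ≈ 0.606 mcg/mL.
Trough 0.6 mcg/mL vs MEC 1 mcg/mL: subtherapeutic.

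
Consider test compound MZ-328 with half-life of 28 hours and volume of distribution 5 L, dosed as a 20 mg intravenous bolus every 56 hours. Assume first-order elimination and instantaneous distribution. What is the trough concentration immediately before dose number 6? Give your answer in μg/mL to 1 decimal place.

f = (1/2)^(τ/t½) = (1/2)^(56/28) ≈ 0.2500.
C₀ = D/Vd = 20/5 ≈ 4.000 μg/mL.
Before the 6th dose, 5 doses have been given. Superposition: Cmin = C₀·(f + f² + … + f^5).
≈ 4.000 × (0.2500 + 0.0625 + 0.0156 + 0.0039 + 0.0010) ≈ 4.000 × 0.3330 ≈ 1.332 μg/mL.

1.3 μg/mL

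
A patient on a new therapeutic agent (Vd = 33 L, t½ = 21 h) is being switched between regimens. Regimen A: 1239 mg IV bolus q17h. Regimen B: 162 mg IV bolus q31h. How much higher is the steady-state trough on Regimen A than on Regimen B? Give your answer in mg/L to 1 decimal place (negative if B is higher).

Regimen A: f = (1/2)^(17/21) ≈ 0.5706; Cmin,ss = (1239/33)·f/(1−f) ≈ 49.892 mg/L.
Regimen B: f = (1/2)^(31/21) ≈ 0.3594; Cmin,ss = (162/33)·f/(1−f) ≈ 2.754 mg/L.
Difference ≈ 49.892 − 2.754 ≈ 47.138 mg/L.

47.1 mg/L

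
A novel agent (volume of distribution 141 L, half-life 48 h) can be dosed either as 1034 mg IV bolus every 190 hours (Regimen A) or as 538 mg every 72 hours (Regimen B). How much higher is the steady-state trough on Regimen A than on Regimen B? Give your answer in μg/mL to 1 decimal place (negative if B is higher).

-1.6 μg/mL

Regimen A: f = (1/2)^(190/48) ≈ 0.0643; Cmin,ss = (1034/141)·f/(1−f) ≈ 0.504 μg/mL.
Regimen B: f = (1/2)^(72/48) ≈ 0.3536; Cmin,ss = (538/141)·f/(1−f) ≈ 2.087 μg/mL.
Difference ≈ 0.504 − 2.087 ≈ -1.583 μg/mL.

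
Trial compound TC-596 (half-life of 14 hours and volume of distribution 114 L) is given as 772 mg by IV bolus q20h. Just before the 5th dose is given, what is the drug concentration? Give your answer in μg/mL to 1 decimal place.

f = (1/2)^(τ/t½) = (1/2)^(20/14) ≈ 0.3715.
C₀ = D/Vd = 772/114 ≈ 6.772 μg/mL.
Before the 5th dose, 4 doses have been given. Superposition: Cmin = C₀·(f + f² + … + f^4).
≈ 6.772 × (0.3715 + 0.1380 + 0.0513 + 0.0190) ≈ 6.772 × 0.5798 ≈ 3.926 μg/mL.

3.9 μg/mL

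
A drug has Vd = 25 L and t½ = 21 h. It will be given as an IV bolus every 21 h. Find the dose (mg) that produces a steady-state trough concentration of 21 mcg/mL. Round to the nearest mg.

525 mg

τ/t½ = 21/21 ≈ 1, so f = (1/2)^(21/21) ≈ 0.500000.
Cmin,ss = (D/Vd)·f/(1−f), so D = Cmin,ss·Vd·(1−f)/f.
D = 21 × 25 × (1−f)/f ≈ 21 × 25 × 1.00000 ≈ 525.00 mg.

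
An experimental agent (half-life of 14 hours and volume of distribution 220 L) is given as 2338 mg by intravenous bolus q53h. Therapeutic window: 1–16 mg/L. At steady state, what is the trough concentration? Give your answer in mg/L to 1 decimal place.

0.8 mg/L

k = ln2/t½ = ln2/14 ≈ 0.049511 h⁻¹; fraction remaining f = e^(−kτ) = e^(−0.049511×53) ≈ 0.0725.
Each bolus raises the concentration by D/Vd = 2338/220 ≈ 10.627 mg/L.
Steady-state trough Cmin,ss = C₀·f/(1−f) ≈ 10.627 × 0.0725/0.9275 ≈ 0.831 mg/L.
Trough 0.8 mg/L vs MEC 1 mg/L: subtherapeutic.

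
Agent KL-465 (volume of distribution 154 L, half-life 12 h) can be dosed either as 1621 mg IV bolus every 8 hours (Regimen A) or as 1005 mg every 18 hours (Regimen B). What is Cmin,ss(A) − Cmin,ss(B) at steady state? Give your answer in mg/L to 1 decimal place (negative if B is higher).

14.4 mg/L

Regimen A: f = (1/2)^(8/12) ≈ 0.6300; Cmin,ss = (1621/154)·f/(1−f) ≈ 17.923 mg/L.
Regimen B: f = (1/2)^(18/12) ≈ 0.3536; Cmin,ss = (1005/154)·f/(1−f) ≈ 3.570 mg/L.
Difference ≈ 17.923 − 3.570 ≈ 14.353 mg/L.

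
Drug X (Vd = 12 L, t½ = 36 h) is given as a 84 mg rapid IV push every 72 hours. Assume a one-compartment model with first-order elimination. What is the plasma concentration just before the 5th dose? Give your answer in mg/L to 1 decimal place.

2.3 mg/L

f = (1/2)^(τ/t½) = (1/2)^(72/36) ≈ 0.2500.
C₀ = D/Vd = 84/12 ≈ 7.000 mg/L.
Before the 5th dose, 4 doses have been given. Superposition: Cmin = C₀·(f + f² + … + f^4).
≈ 7.000 × (0.2500 + 0.0625 + 0.0156 + 0.0039) ≈ 7.000 × 0.3320 ≈ 2.324 mg/L.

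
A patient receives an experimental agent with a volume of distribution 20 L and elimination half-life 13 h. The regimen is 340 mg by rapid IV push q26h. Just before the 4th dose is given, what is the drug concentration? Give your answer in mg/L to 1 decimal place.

5.6 mg/L

f = (1/2)^(τ/t½) = (1/2)^(26/13) ≈ 0.2500.
C₀ = D/Vd = 340/20 ≈ 17.000 mg/L.
Before the 4th dose, 3 doses have been given. Superposition: Cmin = C₀·(f + f² + … + f^3).
≈ 17.000 × (0.2500 + 0.0625 + 0.0156) ≈ 17.000 × 0.3281 ≈ 5.578 mg/L.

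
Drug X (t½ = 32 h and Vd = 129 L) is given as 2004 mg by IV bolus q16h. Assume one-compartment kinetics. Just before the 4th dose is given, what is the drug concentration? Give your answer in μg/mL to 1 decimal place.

24.2 μg/mL

f = (1/2)^(τ/t½) = (1/2)^(16/32) ≈ 0.7071.
C₀ = D/Vd = 2004/129 ≈ 15.535 μg/mL.
Before the 4th dose, 3 doses have been given. Superposition: Cmin = C₀·(f + f² + … + f^3).
≈ 15.535 × (0.7071 + 0.5000 + 0.3535) ≈ 15.535 × 1.5606 ≈ 24.244 μg/mL.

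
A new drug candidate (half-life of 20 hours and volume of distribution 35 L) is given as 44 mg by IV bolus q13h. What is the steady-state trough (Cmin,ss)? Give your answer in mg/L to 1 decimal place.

2.2 mg/L

k = ln2/t½ = ln2/20 ≈ 0.034657 h⁻¹; fraction remaining f = e^(−kτ) = e^(−0.034657×13) ≈ 0.6373.
Each bolus raises the concentration by D/Vd = 44/35 ≈ 1.257 mg/L.
Steady-state trough Cmin,ss = C₀·f/(1−f) ≈ 1.257 × 0.6373/0.3627 ≈ 2.209 mg/L.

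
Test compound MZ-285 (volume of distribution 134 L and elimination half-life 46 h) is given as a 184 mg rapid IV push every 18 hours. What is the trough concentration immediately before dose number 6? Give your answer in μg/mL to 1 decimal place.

3.3 μg/mL

f = (1/2)^(τ/t½) = (1/2)^(18/46) ≈ 0.7624.
C₀ = D/Vd = 184/134 ≈ 1.373 μg/mL.
Before the 6th dose, 5 doses have been given. Superposition: Cmin = C₀·(f + f² + … + f^5).
≈ 1.373 × (0.7624 + 0.5813 + 0.4431 + 0.3379 + 0.2576) ≈ 1.373 × 2.3823 ≈ 3.271 μg/mL.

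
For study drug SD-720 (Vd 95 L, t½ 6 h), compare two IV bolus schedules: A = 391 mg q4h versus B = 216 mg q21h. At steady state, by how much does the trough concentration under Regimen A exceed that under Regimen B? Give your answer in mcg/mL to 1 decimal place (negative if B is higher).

Regimen A: f = (1/2)^(4/6) ≈ 0.6300; Cmin,ss = (391/95)·f/(1−f) ≈ 7.008 mcg/mL.
Regimen B: f = (1/2)^(21/6) ≈ 0.0884; Cmin,ss = (216/95)·f/(1−f) ≈ 0.220 mcg/mL.
Difference ≈ 7.008 − 0.220 ≈ 6.788 mcg/mL.

6.8 mcg/mL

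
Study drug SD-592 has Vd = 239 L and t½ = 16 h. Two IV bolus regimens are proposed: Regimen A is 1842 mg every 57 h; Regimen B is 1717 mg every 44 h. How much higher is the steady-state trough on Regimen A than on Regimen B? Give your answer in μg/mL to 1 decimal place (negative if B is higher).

-0.5 μg/mL

Regimen A: f = (1/2)^(57/16) ≈ 0.0846; Cmin,ss = (1842/239)·f/(1−f) ≈ 0.712 μg/mL.
Regimen B: f = (1/2)^(44/16) ≈ 0.1487; Cmin,ss = (1717/239)·f/(1−f) ≈ 1.255 μg/mL.
Difference ≈ 0.712 − 1.255 ≈ -0.543 μg/mL.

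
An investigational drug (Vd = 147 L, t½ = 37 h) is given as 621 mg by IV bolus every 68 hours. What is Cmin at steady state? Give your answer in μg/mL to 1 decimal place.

k = ln2/t½ = ln2/37 ≈ 0.018734 h⁻¹; fraction remaining f = e^(−kτ) = e^(−0.018734×68) ≈ 0.2797.
Single-dose peak C₀ = D/Vd = 621/147 ≈ 4.224 μg/mL.
Steady-state trough Cmin,ss = C₀·f/(1−f) ≈ 4.224 × 0.2797/0.7203 ≈ 1.640 μg/mL.

1.6 μg/mL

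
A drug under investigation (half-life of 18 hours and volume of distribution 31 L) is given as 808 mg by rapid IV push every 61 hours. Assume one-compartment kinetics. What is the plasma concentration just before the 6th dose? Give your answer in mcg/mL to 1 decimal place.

2.8 mcg/mL

f = (1/2)^(τ/t½) = (1/2)^(61/18) ≈ 0.0955.
C₀ = D/Vd = 808/31 ≈ 26.065 mcg/mL.
Before the 6th dose, 5 doses have been given. Superposition: Cmin = C₀·(f + f² + … + f^5).
≈ 26.065 × (0.0955 + 0.0091 + 0.0009 + 0.0001 + 0.0000) ≈ 26.065 × 0.1056 ≈ 2.752 mcg/mL.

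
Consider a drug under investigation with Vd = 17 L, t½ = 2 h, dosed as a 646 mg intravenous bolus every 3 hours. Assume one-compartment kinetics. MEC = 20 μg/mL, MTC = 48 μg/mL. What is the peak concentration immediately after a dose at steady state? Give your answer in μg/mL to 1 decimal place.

58.8 μg/mL

Over one 3-h interval, 3/2 ≈ 1.5 half-lives elapse, leaving f ≈ 0.3536 of each dose.
Accumulation ratio R = 1/(1 − f) ≈ 1/0.6464 ≈ 1.5470.
Single-dose peak C₀ = D/Vd = 646/17 ≈ 38.000 μg/mL.
Cmax,ss = C₀/(1 − f) ≈ 38.000/0.6464 ≈ 58.787 μg/mL.
Peak 58.8 μg/mL vs MTC 48 μg/mL: exceeds toxic threshold.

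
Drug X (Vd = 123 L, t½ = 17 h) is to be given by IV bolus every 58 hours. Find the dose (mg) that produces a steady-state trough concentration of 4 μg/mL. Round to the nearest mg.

τ/t½ = 58/17 ≈ 3.4118, so f = (1/2)^(58/17) ≈ 0.093963.
Cmin,ss = (D/Vd)·f/(1−f), so D = Cmin,ss·Vd·(1−f)/f.
D = 4 × 123 × (1−f)/f ≈ 4 × 123 × 9.64249 ≈ 4744.11 mg.

4744 mg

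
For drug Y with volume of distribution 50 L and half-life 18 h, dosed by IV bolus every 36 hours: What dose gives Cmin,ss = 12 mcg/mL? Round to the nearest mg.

1800 mg

τ/t½ = 36/18 ≈ 2, so f = (1/2)^(36/18) ≈ 0.250000.
Cmin,ss = (D/Vd)·f/(1−f), so D = Cmin,ss·Vd·(1−f)/f.
D = 12 × 50 × (1−f)/f ≈ 12 × 50 × 3.00000 ≈ 1800.00 mg.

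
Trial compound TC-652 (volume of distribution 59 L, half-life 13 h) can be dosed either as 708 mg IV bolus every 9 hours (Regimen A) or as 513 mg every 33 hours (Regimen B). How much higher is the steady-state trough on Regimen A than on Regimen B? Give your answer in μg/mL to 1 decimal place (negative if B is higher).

17.7 μg/mL

Regimen A: f = (1/2)^(9/13) ≈ 0.6189; Cmin,ss = (708/59)·f/(1−f) ≈ 19.488 μg/mL.
Regimen B: f = (1/2)^(33/13) ≈ 0.1721; Cmin,ss = (513/59)·f/(1−f) ≈ 1.807 μg/mL.
Difference ≈ 19.488 − 1.807 ≈ 17.681 μg/mL.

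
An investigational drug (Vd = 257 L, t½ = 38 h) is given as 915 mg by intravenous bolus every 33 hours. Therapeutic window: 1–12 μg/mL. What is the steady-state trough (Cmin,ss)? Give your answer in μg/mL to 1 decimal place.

4.3 μg/mL

Over one 33-h interval, 33/38 ≈ 0.86842 half-lives elapse, leaving f ≈ 0.5477 of each dose.
At steady state, accumulation factor R = 1/(1 − e^(−kτ)) ≈ 2.2109.
Each bolus raises the concentration by D/Vd = 915/257 ≈ 3.560 μg/mL.
Steady-state peak Cmax,ss = C₀·R ≈ 3.560 × 2.2109 ≈ 7.871 μg/mL.
One interval later, Cmin,ss = Cmax,ss·e^(−kτ) ≈ 7.871 × 0.5477 ≈ 4.311 μg/mL.
Trough 4.3 μg/mL vs MEC 1 μg/mL: adequate.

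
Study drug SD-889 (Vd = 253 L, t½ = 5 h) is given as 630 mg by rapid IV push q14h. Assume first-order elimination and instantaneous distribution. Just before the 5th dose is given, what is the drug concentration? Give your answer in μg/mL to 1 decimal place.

0.4 μg/mL

f = (1/2)^(τ/t½) = (1/2)^(14/5) ≈ 0.1436.
C₀ = D/Vd = 630/253 ≈ 2.490 μg/mL.
Before the 5th dose, 4 doses have been given. Superposition: Cmin = C₀·(f + f² + … + f^4).
≈ 2.490 × (0.1436 + 0.0206 + 0.0030 + 0.0004) ≈ 2.490 × 0.1676 ≈ 0.417 μg/mL.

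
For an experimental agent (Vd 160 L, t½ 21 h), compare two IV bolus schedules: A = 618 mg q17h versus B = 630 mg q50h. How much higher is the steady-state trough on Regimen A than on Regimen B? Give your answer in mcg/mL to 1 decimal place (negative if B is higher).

4.2 mcg/mL

Regimen A: f = (1/2)^(17/21) ≈ 0.5706; Cmin,ss = (618/160)·f/(1−f) ≈ 5.133 mcg/mL.
Regimen B: f = (1/2)^(50/21) ≈ 0.1920; Cmin,ss = (630/160)·f/(1−f) ≈ 0.936 mcg/mL.
Difference ≈ 5.133 − 0.936 ≈ 4.197 mcg/mL.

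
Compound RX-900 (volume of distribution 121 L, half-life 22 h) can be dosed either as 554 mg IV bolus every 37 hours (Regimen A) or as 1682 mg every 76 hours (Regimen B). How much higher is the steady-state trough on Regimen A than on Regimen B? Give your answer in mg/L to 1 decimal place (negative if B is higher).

Regimen A: f = (1/2)^(37/22) ≈ 0.3117; Cmin,ss = (554/121)·f/(1−f) ≈ 2.073 mg/L.
Regimen B: f = (1/2)^(76/22) ≈ 0.0912; Cmin,ss = (1682/121)·f/(1−f) ≈ 1.395 mg/L.
Difference ≈ 2.073 − 1.395 ≈ 0.678 mg/L.

0.7 mg/L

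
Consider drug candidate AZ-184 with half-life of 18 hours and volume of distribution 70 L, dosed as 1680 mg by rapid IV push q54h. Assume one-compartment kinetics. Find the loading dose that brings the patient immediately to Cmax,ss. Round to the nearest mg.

f = (1/2)^(54/18) ≈ 0.125000; accumulation ratio R = 1/(1−f) ≈ 1.14286.
Loading dose to hit Cmax,ss on first dose: D_load = D_maint·R ≈ 1680 × 1.14286 ≈ 1920.00 mg.

1920 mg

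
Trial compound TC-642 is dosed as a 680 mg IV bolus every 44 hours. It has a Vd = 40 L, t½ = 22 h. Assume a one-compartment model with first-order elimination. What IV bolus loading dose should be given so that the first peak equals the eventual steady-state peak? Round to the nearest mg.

f = (1/2)^(44/22) ≈ 0.250000; accumulation ratio R = 1/(1−f) ≈ 1.33333.
Loading dose to hit Cmax,ss on first dose: D_load = D_maint·R ≈ 680 × 1.33333 ≈ 906.66 mg.

907 mg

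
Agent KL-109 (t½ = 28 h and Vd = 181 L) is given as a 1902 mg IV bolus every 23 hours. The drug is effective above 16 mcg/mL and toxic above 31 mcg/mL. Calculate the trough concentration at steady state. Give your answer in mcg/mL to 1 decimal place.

k = ln2/t½ = ln2/28 ≈ 0.024755 h⁻¹; fraction remaining f = e^(−kτ) = e^(−0.024755×23) ≈ 0.5659.
At steady state, accumulation factor R = 1/(1 − e^(−kτ)) ≈ 2.3036.
Single-dose peak C₀ = D/Vd = 1902/181 ≈ 10.508 mcg/mL.
Cmax,ss = C₀/(1 − f) ≈ 10.508/0.4341 ≈ 24.206 mcg/mL.
Steady-state trough Cmin,ss = Cmax,ss·f ≈ 24.206 × 0.5659 ≈ 13.698 mcg/mL.
Trough 13.7 mcg/mL vs MEC 16 mcg/mL: subtherapeutic.

13.7 mcg/mL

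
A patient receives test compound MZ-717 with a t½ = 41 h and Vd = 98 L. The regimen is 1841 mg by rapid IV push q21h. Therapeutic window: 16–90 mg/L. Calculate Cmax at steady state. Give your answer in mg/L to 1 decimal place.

Over one 21-h interval, 21/41 ≈ 0.5122 half-lives elapse, leaving f ≈ 0.7012 of each dose.
At steady state, accumulation factor R = 1/(1 − e^(−kτ)) ≈ 3.3467.
Single-dose peak C₀ = D/Vd = 1841/98 ≈ 18.786 mg/L.
Steady-state peak Cmax,ss = C₀·R ≈ 18.786 × 3.3467 ≈ 62.871 mg/L.
Peak 62.9 mg/L vs MTC 90 mg/L: below toxic threshold.

62.9 mg/L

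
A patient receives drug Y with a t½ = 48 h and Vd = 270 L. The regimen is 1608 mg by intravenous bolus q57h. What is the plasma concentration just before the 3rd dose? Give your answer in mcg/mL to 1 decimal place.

3.8 mcg/mL

f = (1/2)^(τ/t½) = (1/2)^(57/48) ≈ 0.4391.
C₀ = D/Vd = 1608/270 ≈ 5.956 mcg/mL.
Before the 3rd dose, 2 doses have been given. Superposition: Cmin = C₀·(f + f²).
≈ 5.956 × (0.4391 + 0.1928) ≈ 5.956 × 0.6319 ≈ 3.764 mcg/mL.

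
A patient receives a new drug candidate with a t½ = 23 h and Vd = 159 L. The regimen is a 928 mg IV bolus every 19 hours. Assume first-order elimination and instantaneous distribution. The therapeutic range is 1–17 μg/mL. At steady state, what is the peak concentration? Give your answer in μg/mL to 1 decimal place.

13.4 μg/mL

Over one 19-h interval, 19/23 ≈ 0.82609 half-lives elapse, leaving f ≈ 0.5641 of each dose.
Accumulation ratio R = 1/(1 − f) ≈ 1/0.4359 ≈ 2.2941.
Single-dose peak C₀ = D/Vd = 928/159 ≈ 5.836 μg/mL.
Cmax,ss = C₀/(1 − f) ≈ 5.836/0.4359 ≈ 13.388 μg/mL.
Peak 13.4 μg/mL vs MTC 17 μg/mL: below toxic threshold.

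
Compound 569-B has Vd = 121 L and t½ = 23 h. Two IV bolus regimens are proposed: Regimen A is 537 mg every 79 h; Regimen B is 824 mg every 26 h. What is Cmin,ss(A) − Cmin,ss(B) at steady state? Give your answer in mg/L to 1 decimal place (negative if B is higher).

-5.3 mg/L

Regimen A: f = (1/2)^(79/23) ≈ 0.0925; Cmin,ss = (537/121)·f/(1−f) ≈ 0.452 mg/L.
Regimen B: f = (1/2)^(26/23) ≈ 0.4568; Cmin,ss = (824/121)·f/(1−f) ≈ 5.727 mg/L.
Difference ≈ 0.452 − 5.727 ≈ -5.275 mg/L.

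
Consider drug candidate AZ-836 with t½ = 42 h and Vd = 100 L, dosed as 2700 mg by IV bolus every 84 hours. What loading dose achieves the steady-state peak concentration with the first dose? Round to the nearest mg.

3600 mg

f = (1/2)^(84/42) ≈ 0.250000; accumulation ratio R = 1/(1−f) ≈ 1.33333.
Loading dose to hit Cmax,ss on first dose: D_load = D_maint·R ≈ 2700 × 1.33333 ≈ 3599.99 mg.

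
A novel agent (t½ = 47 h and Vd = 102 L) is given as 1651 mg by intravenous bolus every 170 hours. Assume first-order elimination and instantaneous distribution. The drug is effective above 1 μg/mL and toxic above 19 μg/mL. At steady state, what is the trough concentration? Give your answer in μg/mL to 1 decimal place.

k = ln2/t½ = ln2/47 ≈ 0.014748 h⁻¹; fraction remaining f = e^(−kτ) = e^(−0.014748×170) ≈ 0.0815.
Accumulation ratio R = 1/(1 − f) ≈ 1/0.9185 ≈ 1.0887.
Single-dose peak C₀ = D/Vd = 1651/102 ≈ 16.186 μg/mL.
Steady-state peak Cmax,ss = C₀·R ≈ 16.186 × 1.0887 ≈ 17.622 μg/mL.
Steady-state trough Cmin,ss = Cmax,ss·f ≈ 17.622 × 0.0815 ≈ 1.436 μg/mL.
Trough 1.4 μg/mL vs MEC 1 μg/mL: adequate.

1.4 μg/mL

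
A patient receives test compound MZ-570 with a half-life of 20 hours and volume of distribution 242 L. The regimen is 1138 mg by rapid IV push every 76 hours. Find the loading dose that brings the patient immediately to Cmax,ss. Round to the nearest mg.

f = (1/2)^(76/20) ≈ 0.071794; accumulation ratio R = 1/(1−f) ≈ 1.07735.
Loading dose to hit Cmax,ss on first dose: D_load = D_maint·R ≈ 1138 × 1.07735 ≈ 1226.02 mg.

1226 mg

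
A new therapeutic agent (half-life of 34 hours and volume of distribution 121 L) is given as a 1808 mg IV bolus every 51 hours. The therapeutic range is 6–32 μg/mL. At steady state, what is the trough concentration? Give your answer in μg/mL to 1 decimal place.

τ/t½ = 51/34 ≈ 1.5, so fraction remaining f = (1/2)^(51/34) ≈ 0.3536.
Accumulation ratio R = 1/(1 − f) ≈ 1/0.6464 ≈ 1.5470.
Single-dose peak C₀ = D/Vd = 1808/121 ≈ 14.942 μg/mL.
Steady-state peak Cmax,ss = C₀·R ≈ 14.942 × 1.5470 ≈ 23.115 μg/mL.
One interval later, Cmin,ss = Cmax,ss·e^(−kτ) ≈ 23.115 × 0.3536 ≈ 8.173 μg/mL.
Trough 8.2 μg/mL vs MEC 6 μg/mL: adequate.

8.2 μg/mL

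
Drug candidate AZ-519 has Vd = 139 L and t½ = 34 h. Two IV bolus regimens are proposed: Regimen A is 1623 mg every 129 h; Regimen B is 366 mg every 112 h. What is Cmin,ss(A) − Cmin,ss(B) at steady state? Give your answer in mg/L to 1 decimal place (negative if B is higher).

Regimen A: f = (1/2)^(129/34) ≈ 0.0721; Cmin,ss = (1623/139)·f/(1−f) ≈ 0.907 mg/L.
Regimen B: f = (1/2)^(112/34) ≈ 0.1019; Cmin,ss = (366/139)·f/(1−f) ≈ 0.299 mg/L.
Difference ≈ 0.907 − 0.299 ≈ 0.608 mg/L.

0.6 mg/L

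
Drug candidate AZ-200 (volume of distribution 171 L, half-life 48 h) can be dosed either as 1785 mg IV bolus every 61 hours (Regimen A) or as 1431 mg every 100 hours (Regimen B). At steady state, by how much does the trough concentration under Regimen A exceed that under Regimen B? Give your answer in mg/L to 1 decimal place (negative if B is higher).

Regimen A: f = (1/2)^(61/48) ≈ 0.4144; Cmin,ss = (1785/171)·f/(1−f) ≈ 7.387 mg/L.
Regimen B: f = (1/2)^(100/48) ≈ 0.2360; Cmin,ss = (1431/171)·f/(1−f) ≈ 2.585 mg/L.
Difference ≈ 7.387 − 2.585 ≈ 4.802 mg/L.

4.8 mg/L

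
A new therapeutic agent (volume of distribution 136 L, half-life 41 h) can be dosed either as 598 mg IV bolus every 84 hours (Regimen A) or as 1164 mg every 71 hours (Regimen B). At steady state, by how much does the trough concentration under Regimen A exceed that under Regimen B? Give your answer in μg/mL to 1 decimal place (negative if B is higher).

Regimen A: f = (1/2)^(84/41) ≈ 0.2417; Cmin,ss = (598/136)·f/(1−f) ≈ 1.402 μg/mL.
Regimen B: f = (1/2)^(71/41) ≈ 0.3011; Cmin,ss = (1164/136)·f/(1−f) ≈ 3.687 μg/mL.
Difference ≈ 1.402 − 3.687 ≈ -2.285 μg/mL.

-2.3 μg/mL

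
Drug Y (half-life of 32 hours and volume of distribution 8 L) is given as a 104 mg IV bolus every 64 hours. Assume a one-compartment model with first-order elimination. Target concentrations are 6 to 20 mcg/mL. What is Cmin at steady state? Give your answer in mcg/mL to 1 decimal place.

τ = 64 h = 2 half-lives, so f = (1/2)^2 = 0.25.
At steady state, R = 1/(1 − 0.25) = 4/3.
Single-dose peak C₀ = D/Vd = 104/8 = 13 mcg/mL.
Steady-state peak Cmax,ss = C₀·R = 13 × 4/3 ≈ 17.333 mcg/mL.
Steady-state trough Cmin,ss = Cmax,ss·f ≈ 17.333 × 0.25 ≈ 4.333 mcg/mL.
Trough 4.3 mcg/mL vs MEC 6 mcg/mL: subtherapeutic.

4.3 mcg/mL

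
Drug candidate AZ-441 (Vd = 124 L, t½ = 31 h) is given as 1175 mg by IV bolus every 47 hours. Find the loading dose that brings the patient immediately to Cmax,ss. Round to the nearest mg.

f = (1/2)^(47/31) ≈ 0.349623; accumulation ratio R = 1/(1−f) ≈ 1.53757.
Loading dose to hit Cmax,ss on first dose: D_load = D_maint·R ≈ 1175 × 1.53757 ≈ 1806.64 mg.

1807 mg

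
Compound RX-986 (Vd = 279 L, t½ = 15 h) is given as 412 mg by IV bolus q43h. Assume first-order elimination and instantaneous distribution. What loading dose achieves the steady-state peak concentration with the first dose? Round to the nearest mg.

f = (1/2)^(43/15) ≈ 0.137103; accumulation ratio R = 1/(1−f) ≈ 1.15889.
Loading dose to hit Cmax,ss on first dose: D_load = D_maint·R ≈ 412 × 1.15889 ≈ 477.46 mg.

477 mg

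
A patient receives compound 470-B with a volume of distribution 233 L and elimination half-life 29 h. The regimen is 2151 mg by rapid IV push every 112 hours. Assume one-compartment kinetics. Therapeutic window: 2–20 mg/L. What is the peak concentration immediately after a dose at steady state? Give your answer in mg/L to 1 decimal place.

9.9 mg/L

Over one 112-h interval, 112/29 ≈ 3.8621 half-lives elapse, leaving f ≈ 0.0688 of each dose.
At steady state, accumulation factor R = 1/(1 − e^(−kτ)) ≈ 1.0739.
Each bolus raises the concentration by D/Vd = 2151/233 ≈ 9.232 mg/L.
Steady-state peak Cmax,ss = C₀·R ≈ 9.232 × 1.0739 ≈ 9.914 mg/L.
Peak 9.9 mg/L vs MTC 20 mg/L: below toxic threshold.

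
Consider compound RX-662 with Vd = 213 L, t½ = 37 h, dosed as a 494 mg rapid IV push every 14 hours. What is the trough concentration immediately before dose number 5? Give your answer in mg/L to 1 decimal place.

5.0 mg/L

f = (1/2)^(τ/t½) = (1/2)^(14/37) ≈ 0.7693.
C₀ = D/Vd = 494/213 ≈ 2.319 mg/L.
Before the 5th dose, 4 doses have been given. Superposition: Cmin = C₀·(f + f² + … + f^4).
≈ 2.319 × (0.7693 + 0.5918 + 0.4553 + 0.3503) ≈ 2.319 × 2.1667 ≈ 5.025 mg/L.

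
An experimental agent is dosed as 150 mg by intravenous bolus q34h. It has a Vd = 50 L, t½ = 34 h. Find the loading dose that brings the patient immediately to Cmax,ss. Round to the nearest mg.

300 mg

f = (1/2)^(34/34) ≈ 0.500000; accumulation ratio R = 1/(1−f) ≈ 2.00000.
Loading dose to hit Cmax,ss on first dose: D_load = D_maint·R ≈ 150 × 2.00000 ≈ 300.00 mg.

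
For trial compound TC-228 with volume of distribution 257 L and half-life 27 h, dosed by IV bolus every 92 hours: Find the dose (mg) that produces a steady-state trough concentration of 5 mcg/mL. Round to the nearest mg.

12349 mg

τ/t½ = 92/27 ≈ 3.4074, so f = (1/2)^(92/27) ≈ 0.094247.
Cmin,ss = (D/Vd)·f/(1−f), so D = Cmin,ss·Vd·(1−f)/f.
D = 5 × 257 × (1−f)/f ≈ 5 × 257 × 9.61042 ≈ 12349.39 mg.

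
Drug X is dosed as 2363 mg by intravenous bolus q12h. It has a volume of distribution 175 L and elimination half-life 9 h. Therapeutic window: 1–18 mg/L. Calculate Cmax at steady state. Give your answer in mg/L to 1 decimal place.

Over one 12-h interval, 12/9 ≈ 1.3333 half-lives elapse, leaving f ≈ 0.3969 of each dose.
At steady state, accumulation factor R = 1/(1 − e^(−kτ)) ≈ 1.6581.
Each bolus raises the concentration by D/Vd = 2363/175 ≈ 13.503 mg/L.
Steady-state peak Cmax,ss = C₀·R ≈ 13.503 × 1.6581 ≈ 22.389 mg/L.
Peak 22.4 mg/L vs MTC 18 mg/L: exceeds toxic threshold.

22.4 mg/L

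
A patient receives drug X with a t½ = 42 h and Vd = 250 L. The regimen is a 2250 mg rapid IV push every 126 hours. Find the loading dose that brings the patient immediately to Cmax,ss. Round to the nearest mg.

f = (1/2)^(126/42) ≈ 0.125000; accumulation ratio R = 1/(1−f) ≈ 1.14286.
Loading dose to hit Cmax,ss on first dose: D_load = D_maint·R ≈ 2250 × 1.14286 ≈ 2571.43 mg.

2571 mg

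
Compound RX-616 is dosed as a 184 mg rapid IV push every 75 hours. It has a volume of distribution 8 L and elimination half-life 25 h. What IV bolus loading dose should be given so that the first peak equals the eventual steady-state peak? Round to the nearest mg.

210 mg

f = (1/2)^(75/25) ≈ 0.125000; accumulation ratio R = 1/(1−f) ≈ 1.14286.
Loading dose to hit Cmax,ss on first dose: D_load = D_maint·R ≈ 184 × 1.14286 ≈ 210.29 mg.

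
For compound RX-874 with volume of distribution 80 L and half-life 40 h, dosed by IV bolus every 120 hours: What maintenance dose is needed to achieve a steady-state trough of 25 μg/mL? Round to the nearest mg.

14000 mg

τ/t½ = 120/40 ≈ 3, so f = (1/2)^(120/40) ≈ 0.125000.
Cmin,ss = (D/Vd)·f/(1−f), so D = Cmin,ss·Vd·(1−f)/f.
D = 25 × 80 × (1−f)/f ≈ 25 × 80 × 7.00000 ≈ 14000.00 mg.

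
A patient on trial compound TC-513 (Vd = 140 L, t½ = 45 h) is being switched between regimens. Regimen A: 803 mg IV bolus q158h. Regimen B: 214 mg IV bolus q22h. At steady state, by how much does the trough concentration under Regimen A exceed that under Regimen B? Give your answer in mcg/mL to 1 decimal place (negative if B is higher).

-3.2 mcg/mL

Regimen A: f = (1/2)^(158/45) ≈ 0.0877; Cmin,ss = (803/140)·f/(1−f) ≈ 0.551 mcg/mL.
Regimen B: f = (1/2)^(22/45) ≈ 0.7126; Cmin,ss = (214/140)·f/(1−f) ≈ 3.790 mcg/mL.
Difference ≈ 0.551 − 3.790 ≈ -3.239 mcg/mL.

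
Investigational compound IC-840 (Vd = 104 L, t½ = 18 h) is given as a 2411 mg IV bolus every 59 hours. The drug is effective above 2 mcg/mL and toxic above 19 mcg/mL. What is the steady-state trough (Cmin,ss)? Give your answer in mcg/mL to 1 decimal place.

τ/t½ = 59/18 ≈ 3.2778, so fraction remaining f = (1/2)^(59/18) ≈ 0.1031.
Accumulation ratio R = 1/(1 − f) ≈ 1/0.8969 ≈ 1.1150.
Single-dose peak C₀ = D/Vd = 2411/104 ≈ 23.183 mcg/mL.
Steady-state peak Cmax,ss = C₀·R ≈ 23.183 × 1.1150 ≈ 25.849 mcg/mL.
One interval later, Cmin,ss = Cmax,ss·e^(−kτ) ≈ 25.849 × 0.1031 ≈ 2.665 mcg/mL.
Trough 2.7 mcg/mL vs MEC 2 mcg/mL: adequate.

2.7 mcg/mL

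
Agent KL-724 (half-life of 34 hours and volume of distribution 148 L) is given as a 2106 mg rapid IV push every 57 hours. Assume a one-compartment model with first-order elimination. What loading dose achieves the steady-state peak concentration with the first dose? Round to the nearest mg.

f = (1/2)^(57/34) ≈ 0.312847; accumulation ratio R = 1/(1−f) ≈ 1.45528.
Loading dose to hit Cmax,ss on first dose: D_load = D_maint·R ≈ 2106 × 1.45528 ≈ 3064.82 mg.

3065 mg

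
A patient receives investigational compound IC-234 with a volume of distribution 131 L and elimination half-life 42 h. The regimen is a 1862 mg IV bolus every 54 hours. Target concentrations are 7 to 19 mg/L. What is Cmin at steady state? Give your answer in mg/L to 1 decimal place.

9.9 mg/L

Over one 54-h interval, 54/42 ≈ 1.2857 half-lives elapse, leaving f ≈ 0.4102 of each dose.
Each bolus raises the concentration by D/Vd = 1862/131 ≈ 14.214 mg/L.
Steady-state trough Cmin,ss = C₀·f/(1−f) ≈ 14.214 × 0.4102/0.5898 ≈ 9.886 mg/L.
Trough 9.9 mg/L vs MEC 7 mg/L: adequate.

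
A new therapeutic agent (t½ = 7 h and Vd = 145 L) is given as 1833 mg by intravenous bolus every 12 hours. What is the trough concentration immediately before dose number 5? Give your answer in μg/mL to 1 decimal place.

5.5 μg/mL

f = (1/2)^(τ/t½) = (1/2)^(12/7) ≈ 0.3048.
C₀ = D/Vd = 1833/145 ≈ 12.641 μg/mL.
Before the 5th dose, 4 doses have been given. Superposition: Cmin = C₀·(f + f² + … + f^4).
≈ 12.641 × (0.3048 + 0.0929 + 0.0283 + 0.0086) ≈ 12.641 × 0.4346 ≈ 5.494 μg/mL.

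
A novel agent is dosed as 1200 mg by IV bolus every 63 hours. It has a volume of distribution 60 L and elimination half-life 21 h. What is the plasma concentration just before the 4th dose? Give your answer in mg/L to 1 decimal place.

f = (1/2)^(τ/t½) = (1/2)^(63/21) ≈ 0.1250.
C₀ = D/Vd = 1200/60 ≈ 20.000 mg/L.
Before the 4th dose, 3 doses have been given. Superposition: Cmin = C₀·(f + f² + … + f^3).
≈ 20.000 × (0.1250 + 0.0156 + 0.0020) ≈ 20.000 × 0.1426 ≈ 2.852 mg/L.

2.9 mg/L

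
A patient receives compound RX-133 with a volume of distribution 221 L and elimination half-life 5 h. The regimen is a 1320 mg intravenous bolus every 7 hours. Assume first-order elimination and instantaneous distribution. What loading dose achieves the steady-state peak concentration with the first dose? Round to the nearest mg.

2125 mg

f = (1/2)^(7/5) ≈ 0.378929; accumulation ratio R = 1/(1−f) ≈ 1.61012.
Loading dose to hit Cmax,ss on first dose: D_load = D_maint·R ≈ 1320 × 1.61012 ≈ 2125.36 mg.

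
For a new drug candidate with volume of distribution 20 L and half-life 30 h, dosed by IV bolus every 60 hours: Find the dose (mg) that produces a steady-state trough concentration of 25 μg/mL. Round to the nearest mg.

1500 mg

τ/t½ = 60/30 ≈ 2, so f = (1/2)^(60/30) ≈ 0.250000.
Cmin,ss = (D/Vd)·f/(1−f), so D = Cmin,ss·Vd·(1−f)/f.
D = 25 × 20 × (1−f)/f ≈ 25 × 20 × 3.00000 ≈ 1500.00 mg.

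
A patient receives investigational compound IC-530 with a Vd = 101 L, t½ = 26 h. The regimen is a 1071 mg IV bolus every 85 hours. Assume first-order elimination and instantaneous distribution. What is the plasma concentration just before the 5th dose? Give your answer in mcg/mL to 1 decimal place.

f = (1/2)^(τ/t½) = (1/2)^(85/26) ≈ 0.1037.
C₀ = D/Vd = 1071/101 ≈ 10.604 mcg/mL.
Before the 5th dose, 4 doses have been given. Superposition: Cmin = C₀·(f + f² + … + f^4).
≈ 10.604 × (0.1037 + 0.0108 + 0.0011 + 0.0001) ≈ 10.604 × 0.1157 ≈ 1.227 mcg/mL.

1.2 mcg/mL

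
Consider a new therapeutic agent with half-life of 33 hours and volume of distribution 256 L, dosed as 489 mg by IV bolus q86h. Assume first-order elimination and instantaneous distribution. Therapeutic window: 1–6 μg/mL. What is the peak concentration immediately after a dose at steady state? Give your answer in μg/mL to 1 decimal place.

Over one 86-h interval, 86/33 ≈ 2.6061 half-lives elapse, leaving f ≈ 0.1642 of each dose.
At steady state, accumulation factor R = 1/(1 − e^(−kτ)) ≈ 1.1965.
Single-dose peak C₀ = D/Vd = 489/256 ≈ 1.910 μg/mL.
Steady-state peak Cmax,ss = C₀·R ≈ 1.910 × 1.1965 ≈ 2.285 μg/mL.
Peak 2.3 μg/mL vs MTC 6 μg/mL: below toxic threshold.

2.3 μg/mL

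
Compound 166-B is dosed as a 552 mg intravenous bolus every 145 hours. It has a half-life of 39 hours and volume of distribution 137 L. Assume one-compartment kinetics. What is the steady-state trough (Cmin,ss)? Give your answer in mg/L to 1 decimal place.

0.3 mg/L

k = ln2/t½ = ln2/39 ≈ 0.017773 h⁻¹; fraction remaining f = e^(−kτ) = e^(−0.017773×145) ≈ 0.0760.
Each bolus raises the concentration by D/Vd = 552/137 ≈ 4.029 mg/L.
Steady-state trough Cmin,ss = C₀·f/(1−f) ≈ 4.029 × 0.0760/0.9240 ≈ 0.331 mg/L.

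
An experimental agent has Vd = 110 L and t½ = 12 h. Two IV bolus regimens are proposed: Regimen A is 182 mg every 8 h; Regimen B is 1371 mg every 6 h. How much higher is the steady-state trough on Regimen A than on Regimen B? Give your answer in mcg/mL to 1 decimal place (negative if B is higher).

-27.3 mcg/mL

Regimen A: f = (1/2)^(8/12) ≈ 0.6300; Cmin,ss = (182/110)·f/(1−f) ≈ 2.817 mcg/mL.
Regimen B: f = (1/2)^(6/12) ≈ 0.7071; Cmin,ss = (1371/110)·f/(1−f) ≈ 30.089 mcg/mL.
Difference ≈ 2.817 − 30.089 ≈ -27.272 mcg/mL.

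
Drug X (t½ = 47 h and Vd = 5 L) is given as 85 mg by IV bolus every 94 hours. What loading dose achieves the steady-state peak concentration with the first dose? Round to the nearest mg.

113 mg

f = (1/2)^(94/47) ≈ 0.250000; accumulation ratio R = 1/(1−f) ≈ 1.33333.
Loading dose to hit Cmax,ss on first dose: D_load = D_maint·R ≈ 85 × 1.33333 ≈ 113.33 mg.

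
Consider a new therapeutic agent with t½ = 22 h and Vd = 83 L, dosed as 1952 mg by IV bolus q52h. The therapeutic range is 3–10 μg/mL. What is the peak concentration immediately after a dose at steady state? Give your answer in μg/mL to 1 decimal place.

29.2 μg/mL

k = ln2/t½ = ln2/22 ≈ 0.031507 h⁻¹; fraction remaining f = e^(−kτ) = e^(−0.031507×52) ≈ 0.1943.
At steady state, accumulation factor R = 1/(1 − e^(−kτ)) ≈ 1.2412.
Single-dose peak C₀ = D/Vd = 1952/83 ≈ 23.518 μg/mL.
Steady-state peak Cmax,ss = C₀·R ≈ 23.518 × 1.2412 ≈ 29.191 μg/mL.
Peak 29.2 μg/mL vs MTC 10 μg/mL: exceeds toxic threshold.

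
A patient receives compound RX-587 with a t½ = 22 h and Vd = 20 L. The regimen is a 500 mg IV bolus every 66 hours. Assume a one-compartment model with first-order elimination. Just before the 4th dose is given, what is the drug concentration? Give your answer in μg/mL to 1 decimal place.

f = (1/2)^(τ/t½) = (1/2)^(66/22) ≈ 0.1250.
C₀ = D/Vd = 500/20 ≈ 25.000 μg/mL.
Before the 4th dose, 3 doses have been given. Superposition: Cmin = C₀·(f + f² + … + f^3).
≈ 25.000 × (0.1250 + 0.0156 + 0.0020) ≈ 25.000 × 0.1426 ≈ 3.565 μg/mL.

3.6 μg/mL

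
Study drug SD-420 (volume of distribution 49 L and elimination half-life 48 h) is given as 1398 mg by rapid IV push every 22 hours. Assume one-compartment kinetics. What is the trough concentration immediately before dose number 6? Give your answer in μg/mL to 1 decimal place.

f = (1/2)^(τ/t½) = (1/2)^(22/48) ≈ 0.7278.
C₀ = D/Vd = 1398/49 ≈ 28.531 μg/mL.
Before the 6th dose, 5 doses have been given. Superposition: Cmin = C₀·(f + f² + … + f^5).
≈ 28.531 × (0.7278 + 0.5297 + 0.3855 + 0.2806 + 0.2042) ≈ 28.531 × 2.1278 ≈ 60.708 μg/mL.

60.7 μg/mL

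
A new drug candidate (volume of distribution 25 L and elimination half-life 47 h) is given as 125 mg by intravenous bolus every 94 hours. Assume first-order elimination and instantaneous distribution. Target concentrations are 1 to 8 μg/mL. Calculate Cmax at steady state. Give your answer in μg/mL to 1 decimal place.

6.7 μg/mL

The dosing interval is 2 half-lives, so f = 2^(−2) = 0.25.
At steady state, R = 1/(1 − 0.25) = 4/3.
Single-dose peak C₀ = D/Vd = 125/25 = 5 μg/mL.
Steady-state peak Cmax,ss = C₀·R = 5 × 4/3 ≈ 6.667 μg/mL.
Peak 6.7 μg/mL vs MTC 8 μg/mL: below toxic threshold.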